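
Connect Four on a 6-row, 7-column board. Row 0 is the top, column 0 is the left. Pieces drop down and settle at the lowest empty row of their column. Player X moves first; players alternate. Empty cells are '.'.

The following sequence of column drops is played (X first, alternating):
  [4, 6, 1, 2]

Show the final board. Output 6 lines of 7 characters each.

Move 1: X drops in col 4, lands at row 5
Move 2: O drops in col 6, lands at row 5
Move 3: X drops in col 1, lands at row 5
Move 4: O drops in col 2, lands at row 5

Answer: .......
.......
.......
.......
.......
.XO.X.O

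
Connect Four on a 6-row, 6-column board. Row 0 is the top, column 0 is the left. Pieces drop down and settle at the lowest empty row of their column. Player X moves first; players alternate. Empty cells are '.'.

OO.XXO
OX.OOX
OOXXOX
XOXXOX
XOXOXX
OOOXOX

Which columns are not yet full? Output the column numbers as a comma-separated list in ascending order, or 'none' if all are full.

col 0: top cell = 'O' → FULL
col 1: top cell = 'O' → FULL
col 2: top cell = '.' → open
col 3: top cell = 'X' → FULL
col 4: top cell = 'X' → FULL
col 5: top cell = 'O' → FULL

Answer: 2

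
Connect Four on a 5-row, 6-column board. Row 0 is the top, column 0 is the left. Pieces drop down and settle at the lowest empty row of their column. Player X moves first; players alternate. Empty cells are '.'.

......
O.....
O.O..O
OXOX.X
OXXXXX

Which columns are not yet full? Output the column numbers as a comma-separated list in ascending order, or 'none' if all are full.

col 0: top cell = '.' → open
col 1: top cell = '.' → open
col 2: top cell = '.' → open
col 3: top cell = '.' → open
col 4: top cell = '.' → open
col 5: top cell = '.' → open

Answer: 0,1,2,3,4,5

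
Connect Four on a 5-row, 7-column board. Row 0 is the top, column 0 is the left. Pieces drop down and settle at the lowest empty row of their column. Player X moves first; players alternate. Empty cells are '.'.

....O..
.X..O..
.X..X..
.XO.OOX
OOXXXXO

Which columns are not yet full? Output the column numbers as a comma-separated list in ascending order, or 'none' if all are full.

Answer: 0,1,2,3,5,6

Derivation:
col 0: top cell = '.' → open
col 1: top cell = '.' → open
col 2: top cell = '.' → open
col 3: top cell = '.' → open
col 4: top cell = 'O' → FULL
col 5: top cell = '.' → open
col 6: top cell = '.' → open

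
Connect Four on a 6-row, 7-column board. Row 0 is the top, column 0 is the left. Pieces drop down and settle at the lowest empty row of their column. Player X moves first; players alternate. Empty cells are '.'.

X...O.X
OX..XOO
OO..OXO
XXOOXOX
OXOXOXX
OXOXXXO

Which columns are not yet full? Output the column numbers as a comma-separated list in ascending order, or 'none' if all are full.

col 0: top cell = 'X' → FULL
col 1: top cell = '.' → open
col 2: top cell = '.' → open
col 3: top cell = '.' → open
col 4: top cell = 'O' → FULL
col 5: top cell = '.' → open
col 6: top cell = 'X' → FULL

Answer: 1,2,3,5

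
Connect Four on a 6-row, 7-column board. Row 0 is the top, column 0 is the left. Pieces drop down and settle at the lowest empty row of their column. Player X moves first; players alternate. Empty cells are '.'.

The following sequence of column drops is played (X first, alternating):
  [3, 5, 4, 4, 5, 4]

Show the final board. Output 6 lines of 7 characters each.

Answer: .......
.......
.......
....O..
....OX.
...XXO.

Derivation:
Move 1: X drops in col 3, lands at row 5
Move 2: O drops in col 5, lands at row 5
Move 3: X drops in col 4, lands at row 5
Move 4: O drops in col 4, lands at row 4
Move 5: X drops in col 5, lands at row 4
Move 6: O drops in col 4, lands at row 3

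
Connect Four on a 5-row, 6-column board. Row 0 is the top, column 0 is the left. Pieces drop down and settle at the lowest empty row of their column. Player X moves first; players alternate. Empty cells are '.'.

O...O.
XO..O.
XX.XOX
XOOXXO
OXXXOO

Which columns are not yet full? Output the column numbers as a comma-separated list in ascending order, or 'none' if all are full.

Answer: 1,2,3,5

Derivation:
col 0: top cell = 'O' → FULL
col 1: top cell = '.' → open
col 2: top cell = '.' → open
col 3: top cell = '.' → open
col 4: top cell = 'O' → FULL
col 5: top cell = '.' → open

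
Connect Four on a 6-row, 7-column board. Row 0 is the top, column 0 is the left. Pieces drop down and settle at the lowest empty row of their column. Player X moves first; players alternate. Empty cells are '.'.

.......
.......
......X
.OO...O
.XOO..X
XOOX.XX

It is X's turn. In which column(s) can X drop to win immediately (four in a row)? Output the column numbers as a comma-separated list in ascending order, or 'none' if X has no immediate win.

col 0: drop X → no win
col 1: drop X → no win
col 2: drop X → no win
col 3: drop X → no win
col 4: drop X → WIN!
col 5: drop X → no win
col 6: drop X → no win

Answer: 4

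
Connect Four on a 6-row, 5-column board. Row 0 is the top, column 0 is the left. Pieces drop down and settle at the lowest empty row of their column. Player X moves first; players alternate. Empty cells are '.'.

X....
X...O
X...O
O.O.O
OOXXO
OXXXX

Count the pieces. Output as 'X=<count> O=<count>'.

X=9 O=9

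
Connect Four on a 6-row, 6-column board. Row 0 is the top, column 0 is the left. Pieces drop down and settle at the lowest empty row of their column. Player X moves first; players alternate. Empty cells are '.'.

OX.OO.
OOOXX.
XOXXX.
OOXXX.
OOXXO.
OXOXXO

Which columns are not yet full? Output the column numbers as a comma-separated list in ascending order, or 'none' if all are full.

Answer: 2,5

Derivation:
col 0: top cell = 'O' → FULL
col 1: top cell = 'X' → FULL
col 2: top cell = '.' → open
col 3: top cell = 'O' → FULL
col 4: top cell = 'O' → FULL
col 5: top cell = '.' → open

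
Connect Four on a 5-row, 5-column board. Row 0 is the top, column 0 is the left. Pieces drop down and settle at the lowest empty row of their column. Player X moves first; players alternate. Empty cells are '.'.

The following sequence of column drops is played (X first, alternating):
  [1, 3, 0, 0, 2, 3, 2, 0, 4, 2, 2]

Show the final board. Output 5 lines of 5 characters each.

Move 1: X drops in col 1, lands at row 4
Move 2: O drops in col 3, lands at row 4
Move 3: X drops in col 0, lands at row 4
Move 4: O drops in col 0, lands at row 3
Move 5: X drops in col 2, lands at row 4
Move 6: O drops in col 3, lands at row 3
Move 7: X drops in col 2, lands at row 3
Move 8: O drops in col 0, lands at row 2
Move 9: X drops in col 4, lands at row 4
Move 10: O drops in col 2, lands at row 2
Move 11: X drops in col 2, lands at row 1

Answer: .....
..X..
O.O..
O.XO.
XXXOX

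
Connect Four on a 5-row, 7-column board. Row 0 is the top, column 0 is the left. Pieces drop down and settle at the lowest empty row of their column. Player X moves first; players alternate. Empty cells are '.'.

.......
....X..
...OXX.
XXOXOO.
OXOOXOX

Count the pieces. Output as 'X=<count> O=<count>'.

X=9 O=8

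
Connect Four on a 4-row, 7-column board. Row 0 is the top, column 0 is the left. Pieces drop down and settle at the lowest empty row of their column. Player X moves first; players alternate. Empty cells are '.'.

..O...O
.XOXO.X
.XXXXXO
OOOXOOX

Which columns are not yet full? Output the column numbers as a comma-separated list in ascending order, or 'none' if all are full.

col 0: top cell = '.' → open
col 1: top cell = '.' → open
col 2: top cell = 'O' → FULL
col 3: top cell = '.' → open
col 4: top cell = '.' → open
col 5: top cell = '.' → open
col 6: top cell = 'O' → FULL

Answer: 0,1,3,4,5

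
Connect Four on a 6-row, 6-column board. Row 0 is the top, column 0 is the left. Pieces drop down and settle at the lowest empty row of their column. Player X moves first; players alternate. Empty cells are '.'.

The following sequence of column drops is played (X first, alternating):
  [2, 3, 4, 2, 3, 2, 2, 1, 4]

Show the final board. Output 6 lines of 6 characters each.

Move 1: X drops in col 2, lands at row 5
Move 2: O drops in col 3, lands at row 5
Move 3: X drops in col 4, lands at row 5
Move 4: O drops in col 2, lands at row 4
Move 5: X drops in col 3, lands at row 4
Move 6: O drops in col 2, lands at row 3
Move 7: X drops in col 2, lands at row 2
Move 8: O drops in col 1, lands at row 5
Move 9: X drops in col 4, lands at row 4

Answer: ......
......
..X...
..O...
..OXX.
.OXOX.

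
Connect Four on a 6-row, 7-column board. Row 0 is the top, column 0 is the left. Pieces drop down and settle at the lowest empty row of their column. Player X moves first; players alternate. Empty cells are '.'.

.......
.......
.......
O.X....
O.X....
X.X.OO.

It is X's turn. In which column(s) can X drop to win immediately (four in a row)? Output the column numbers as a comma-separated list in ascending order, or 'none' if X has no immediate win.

col 0: drop X → no win
col 1: drop X → no win
col 2: drop X → WIN!
col 3: drop X → no win
col 4: drop X → no win
col 5: drop X → no win
col 6: drop X → no win

Answer: 2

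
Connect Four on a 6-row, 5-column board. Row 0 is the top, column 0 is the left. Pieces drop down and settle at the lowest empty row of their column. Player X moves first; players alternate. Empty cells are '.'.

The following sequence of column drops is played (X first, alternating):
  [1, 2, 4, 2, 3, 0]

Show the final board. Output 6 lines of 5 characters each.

Answer: .....
.....
.....
.....
..O..
OXOXX

Derivation:
Move 1: X drops in col 1, lands at row 5
Move 2: O drops in col 2, lands at row 5
Move 3: X drops in col 4, lands at row 5
Move 4: O drops in col 2, lands at row 4
Move 5: X drops in col 3, lands at row 5
Move 6: O drops in col 0, lands at row 5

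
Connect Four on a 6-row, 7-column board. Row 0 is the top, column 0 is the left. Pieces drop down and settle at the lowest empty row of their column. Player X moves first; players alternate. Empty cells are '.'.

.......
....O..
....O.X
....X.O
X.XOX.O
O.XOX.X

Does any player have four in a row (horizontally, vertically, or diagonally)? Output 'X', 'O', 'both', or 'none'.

none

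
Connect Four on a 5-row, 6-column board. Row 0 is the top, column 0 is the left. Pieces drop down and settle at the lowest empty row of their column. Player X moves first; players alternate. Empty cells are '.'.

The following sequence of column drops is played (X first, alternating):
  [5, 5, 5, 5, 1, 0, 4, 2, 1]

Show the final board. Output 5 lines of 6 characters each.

Move 1: X drops in col 5, lands at row 4
Move 2: O drops in col 5, lands at row 3
Move 3: X drops in col 5, lands at row 2
Move 4: O drops in col 5, lands at row 1
Move 5: X drops in col 1, lands at row 4
Move 6: O drops in col 0, lands at row 4
Move 7: X drops in col 4, lands at row 4
Move 8: O drops in col 2, lands at row 4
Move 9: X drops in col 1, lands at row 3

Answer: ......
.....O
.....X
.X...O
OXO.XX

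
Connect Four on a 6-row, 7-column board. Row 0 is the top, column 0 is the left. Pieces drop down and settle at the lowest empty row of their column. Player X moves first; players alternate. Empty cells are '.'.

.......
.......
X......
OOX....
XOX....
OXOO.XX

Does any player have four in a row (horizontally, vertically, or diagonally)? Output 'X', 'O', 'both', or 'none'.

none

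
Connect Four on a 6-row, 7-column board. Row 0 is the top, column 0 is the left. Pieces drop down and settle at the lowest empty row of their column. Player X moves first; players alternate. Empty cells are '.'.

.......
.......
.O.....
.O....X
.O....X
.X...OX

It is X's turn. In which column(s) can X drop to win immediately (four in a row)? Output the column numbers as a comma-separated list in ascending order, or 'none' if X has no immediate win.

col 0: drop X → no win
col 1: drop X → no win
col 2: drop X → no win
col 3: drop X → no win
col 4: drop X → no win
col 5: drop X → no win
col 6: drop X → WIN!

Answer: 6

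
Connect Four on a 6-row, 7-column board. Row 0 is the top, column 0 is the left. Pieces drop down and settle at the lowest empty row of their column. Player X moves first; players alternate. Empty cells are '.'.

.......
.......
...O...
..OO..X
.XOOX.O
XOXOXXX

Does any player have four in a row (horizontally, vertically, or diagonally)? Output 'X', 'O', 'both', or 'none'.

O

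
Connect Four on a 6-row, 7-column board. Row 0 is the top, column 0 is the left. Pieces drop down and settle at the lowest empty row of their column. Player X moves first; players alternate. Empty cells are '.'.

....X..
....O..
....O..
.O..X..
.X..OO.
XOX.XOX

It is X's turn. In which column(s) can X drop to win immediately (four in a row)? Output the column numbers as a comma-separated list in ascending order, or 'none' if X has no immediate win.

Answer: none

Derivation:
col 0: drop X → no win
col 1: drop X → no win
col 2: drop X → no win
col 3: drop X → no win
col 5: drop X → no win
col 6: drop X → no win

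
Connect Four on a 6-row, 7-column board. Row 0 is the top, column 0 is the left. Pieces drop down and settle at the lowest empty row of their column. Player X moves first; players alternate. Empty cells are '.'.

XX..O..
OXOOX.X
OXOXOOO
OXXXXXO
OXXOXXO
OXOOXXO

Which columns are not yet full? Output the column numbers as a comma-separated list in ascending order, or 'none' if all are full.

Answer: 2,3,5,6

Derivation:
col 0: top cell = 'X' → FULL
col 1: top cell = 'X' → FULL
col 2: top cell = '.' → open
col 3: top cell = '.' → open
col 4: top cell = 'O' → FULL
col 5: top cell = '.' → open
col 6: top cell = '.' → open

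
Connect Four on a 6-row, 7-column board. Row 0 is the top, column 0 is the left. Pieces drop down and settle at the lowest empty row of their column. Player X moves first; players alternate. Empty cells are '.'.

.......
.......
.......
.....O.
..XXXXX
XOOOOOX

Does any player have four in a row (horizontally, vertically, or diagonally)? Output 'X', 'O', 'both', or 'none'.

both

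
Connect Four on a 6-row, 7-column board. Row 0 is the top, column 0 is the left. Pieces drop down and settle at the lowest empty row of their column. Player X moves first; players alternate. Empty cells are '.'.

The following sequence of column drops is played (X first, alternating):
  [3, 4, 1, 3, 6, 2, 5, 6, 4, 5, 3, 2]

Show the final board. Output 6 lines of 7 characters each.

Answer: .......
.......
.......
...X...
..OOXOO
.XOXOXX

Derivation:
Move 1: X drops in col 3, lands at row 5
Move 2: O drops in col 4, lands at row 5
Move 3: X drops in col 1, lands at row 5
Move 4: O drops in col 3, lands at row 4
Move 5: X drops in col 6, lands at row 5
Move 6: O drops in col 2, lands at row 5
Move 7: X drops in col 5, lands at row 5
Move 8: O drops in col 6, lands at row 4
Move 9: X drops in col 4, lands at row 4
Move 10: O drops in col 5, lands at row 4
Move 11: X drops in col 3, lands at row 3
Move 12: O drops in col 2, lands at row 4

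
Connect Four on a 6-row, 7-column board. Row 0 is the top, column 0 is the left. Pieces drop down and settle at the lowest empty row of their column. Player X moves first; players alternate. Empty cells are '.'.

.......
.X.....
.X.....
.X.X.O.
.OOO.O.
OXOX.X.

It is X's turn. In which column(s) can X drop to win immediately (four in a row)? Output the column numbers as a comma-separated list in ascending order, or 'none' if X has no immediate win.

col 0: drop X → no win
col 1: drop X → WIN!
col 2: drop X → no win
col 3: drop X → no win
col 4: drop X → no win
col 5: drop X → no win
col 6: drop X → no win

Answer: 1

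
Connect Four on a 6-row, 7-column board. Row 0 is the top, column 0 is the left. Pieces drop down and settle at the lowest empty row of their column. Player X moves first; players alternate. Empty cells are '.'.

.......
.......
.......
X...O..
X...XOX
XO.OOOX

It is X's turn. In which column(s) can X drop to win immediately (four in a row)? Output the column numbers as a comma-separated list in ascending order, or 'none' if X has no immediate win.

col 0: drop X → WIN!
col 1: drop X → no win
col 2: drop X → no win
col 3: drop X → no win
col 4: drop X → no win
col 5: drop X → no win
col 6: drop X → no win

Answer: 0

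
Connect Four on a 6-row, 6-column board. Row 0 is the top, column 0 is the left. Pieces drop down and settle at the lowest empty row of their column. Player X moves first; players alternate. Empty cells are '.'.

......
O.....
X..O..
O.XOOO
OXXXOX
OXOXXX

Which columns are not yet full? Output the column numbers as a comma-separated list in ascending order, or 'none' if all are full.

Answer: 0,1,2,3,4,5

Derivation:
col 0: top cell = '.' → open
col 1: top cell = '.' → open
col 2: top cell = '.' → open
col 3: top cell = '.' → open
col 4: top cell = '.' → open
col 5: top cell = '.' → open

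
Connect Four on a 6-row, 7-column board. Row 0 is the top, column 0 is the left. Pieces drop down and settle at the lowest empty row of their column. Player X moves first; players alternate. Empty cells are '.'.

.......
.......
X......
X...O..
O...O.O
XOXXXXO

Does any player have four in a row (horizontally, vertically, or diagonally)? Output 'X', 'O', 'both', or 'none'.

X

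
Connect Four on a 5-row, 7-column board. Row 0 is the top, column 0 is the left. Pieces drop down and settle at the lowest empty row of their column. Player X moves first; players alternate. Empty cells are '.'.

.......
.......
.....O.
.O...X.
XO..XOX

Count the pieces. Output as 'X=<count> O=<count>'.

X=4 O=4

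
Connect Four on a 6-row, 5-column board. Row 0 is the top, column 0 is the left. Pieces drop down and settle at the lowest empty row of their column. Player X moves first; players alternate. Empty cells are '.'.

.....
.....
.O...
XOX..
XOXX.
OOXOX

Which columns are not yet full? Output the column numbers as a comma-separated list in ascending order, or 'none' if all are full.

Answer: 0,1,2,3,4

Derivation:
col 0: top cell = '.' → open
col 1: top cell = '.' → open
col 2: top cell = '.' → open
col 3: top cell = '.' → open
col 4: top cell = '.' → open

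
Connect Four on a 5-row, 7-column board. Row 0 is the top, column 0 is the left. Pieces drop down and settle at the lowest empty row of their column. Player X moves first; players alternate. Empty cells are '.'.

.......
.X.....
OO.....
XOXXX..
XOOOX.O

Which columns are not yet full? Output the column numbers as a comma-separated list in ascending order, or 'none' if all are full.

col 0: top cell = '.' → open
col 1: top cell = '.' → open
col 2: top cell = '.' → open
col 3: top cell = '.' → open
col 4: top cell = '.' → open
col 5: top cell = '.' → open
col 6: top cell = '.' → open

Answer: 0,1,2,3,4,5,6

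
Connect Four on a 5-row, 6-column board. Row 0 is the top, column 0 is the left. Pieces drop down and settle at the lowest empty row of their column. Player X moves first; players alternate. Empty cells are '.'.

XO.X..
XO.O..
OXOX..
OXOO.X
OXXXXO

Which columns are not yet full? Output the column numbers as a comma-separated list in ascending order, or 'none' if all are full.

Answer: 2,4,5

Derivation:
col 0: top cell = 'X' → FULL
col 1: top cell = 'O' → FULL
col 2: top cell = '.' → open
col 3: top cell = 'X' → FULL
col 4: top cell = '.' → open
col 5: top cell = '.' → open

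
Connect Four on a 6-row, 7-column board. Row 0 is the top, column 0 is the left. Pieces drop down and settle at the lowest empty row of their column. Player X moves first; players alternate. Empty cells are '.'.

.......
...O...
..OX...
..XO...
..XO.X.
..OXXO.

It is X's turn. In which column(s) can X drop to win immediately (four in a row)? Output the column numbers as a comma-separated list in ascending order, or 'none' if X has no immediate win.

col 0: drop X → no win
col 1: drop X → no win
col 2: drop X → no win
col 3: drop X → no win
col 4: drop X → no win
col 5: drop X → no win
col 6: drop X → no win

Answer: none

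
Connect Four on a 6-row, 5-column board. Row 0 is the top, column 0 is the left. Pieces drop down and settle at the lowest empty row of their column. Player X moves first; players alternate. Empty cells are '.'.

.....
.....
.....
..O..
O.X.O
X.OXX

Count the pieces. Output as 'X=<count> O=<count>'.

X=4 O=4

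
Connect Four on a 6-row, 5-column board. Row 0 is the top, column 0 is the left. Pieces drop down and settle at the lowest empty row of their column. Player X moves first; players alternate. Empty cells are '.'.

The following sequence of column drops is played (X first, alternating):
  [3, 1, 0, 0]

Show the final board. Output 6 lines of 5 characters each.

Answer: .....
.....
.....
.....
O....
XO.X.

Derivation:
Move 1: X drops in col 3, lands at row 5
Move 2: O drops in col 1, lands at row 5
Move 3: X drops in col 0, lands at row 5
Move 4: O drops in col 0, lands at row 4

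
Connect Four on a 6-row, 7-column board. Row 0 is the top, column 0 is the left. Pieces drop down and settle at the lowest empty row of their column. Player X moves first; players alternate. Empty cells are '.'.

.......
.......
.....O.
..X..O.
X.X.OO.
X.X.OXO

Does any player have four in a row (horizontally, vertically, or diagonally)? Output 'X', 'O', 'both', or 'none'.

none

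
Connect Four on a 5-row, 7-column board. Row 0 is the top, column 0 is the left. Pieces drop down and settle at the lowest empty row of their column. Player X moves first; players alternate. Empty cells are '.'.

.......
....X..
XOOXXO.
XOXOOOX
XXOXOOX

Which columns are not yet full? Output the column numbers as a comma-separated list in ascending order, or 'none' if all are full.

col 0: top cell = '.' → open
col 1: top cell = '.' → open
col 2: top cell = '.' → open
col 3: top cell = '.' → open
col 4: top cell = '.' → open
col 5: top cell = '.' → open
col 6: top cell = '.' → open

Answer: 0,1,2,3,4,5,6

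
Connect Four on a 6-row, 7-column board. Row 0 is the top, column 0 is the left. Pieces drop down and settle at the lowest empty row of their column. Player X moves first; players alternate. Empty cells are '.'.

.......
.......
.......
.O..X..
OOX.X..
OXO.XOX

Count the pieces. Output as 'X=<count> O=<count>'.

X=6 O=6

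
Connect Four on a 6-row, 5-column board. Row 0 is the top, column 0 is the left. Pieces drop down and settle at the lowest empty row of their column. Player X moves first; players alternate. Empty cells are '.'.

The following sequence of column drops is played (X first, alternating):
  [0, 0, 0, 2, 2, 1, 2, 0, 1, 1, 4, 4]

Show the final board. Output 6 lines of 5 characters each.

Move 1: X drops in col 0, lands at row 5
Move 2: O drops in col 0, lands at row 4
Move 3: X drops in col 0, lands at row 3
Move 4: O drops in col 2, lands at row 5
Move 5: X drops in col 2, lands at row 4
Move 6: O drops in col 1, lands at row 5
Move 7: X drops in col 2, lands at row 3
Move 8: O drops in col 0, lands at row 2
Move 9: X drops in col 1, lands at row 4
Move 10: O drops in col 1, lands at row 3
Move 11: X drops in col 4, lands at row 5
Move 12: O drops in col 4, lands at row 4

Answer: .....
.....
O....
XOX..
OXX.O
XOO.X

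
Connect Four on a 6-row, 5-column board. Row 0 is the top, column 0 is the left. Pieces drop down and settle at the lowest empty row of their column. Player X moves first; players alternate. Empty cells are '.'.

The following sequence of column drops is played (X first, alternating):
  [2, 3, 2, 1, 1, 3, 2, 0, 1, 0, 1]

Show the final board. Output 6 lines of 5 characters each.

Move 1: X drops in col 2, lands at row 5
Move 2: O drops in col 3, lands at row 5
Move 3: X drops in col 2, lands at row 4
Move 4: O drops in col 1, lands at row 5
Move 5: X drops in col 1, lands at row 4
Move 6: O drops in col 3, lands at row 4
Move 7: X drops in col 2, lands at row 3
Move 8: O drops in col 0, lands at row 5
Move 9: X drops in col 1, lands at row 3
Move 10: O drops in col 0, lands at row 4
Move 11: X drops in col 1, lands at row 2

Answer: .....
.....
.X...
.XX..
OXXO.
OOXO.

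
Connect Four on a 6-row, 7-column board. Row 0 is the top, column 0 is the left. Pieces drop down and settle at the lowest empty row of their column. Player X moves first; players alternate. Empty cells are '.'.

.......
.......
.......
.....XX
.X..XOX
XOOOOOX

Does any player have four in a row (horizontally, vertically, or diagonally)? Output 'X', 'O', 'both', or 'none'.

O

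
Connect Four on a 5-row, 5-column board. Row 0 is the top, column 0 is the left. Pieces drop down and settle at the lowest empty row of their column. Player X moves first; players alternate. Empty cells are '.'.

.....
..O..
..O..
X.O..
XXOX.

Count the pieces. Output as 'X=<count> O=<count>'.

X=4 O=4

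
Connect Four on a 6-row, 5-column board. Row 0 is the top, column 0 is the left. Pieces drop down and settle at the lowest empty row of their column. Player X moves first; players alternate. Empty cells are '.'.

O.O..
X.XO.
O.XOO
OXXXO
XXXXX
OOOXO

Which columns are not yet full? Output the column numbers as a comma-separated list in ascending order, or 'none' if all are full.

col 0: top cell = 'O' → FULL
col 1: top cell = '.' → open
col 2: top cell = 'O' → FULL
col 3: top cell = '.' → open
col 4: top cell = '.' → open

Answer: 1,3,4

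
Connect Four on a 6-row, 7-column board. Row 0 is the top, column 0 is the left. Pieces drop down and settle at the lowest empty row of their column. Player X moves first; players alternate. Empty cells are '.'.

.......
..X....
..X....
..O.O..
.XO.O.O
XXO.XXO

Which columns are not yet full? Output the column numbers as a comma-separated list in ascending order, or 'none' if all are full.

Answer: 0,1,2,3,4,5,6

Derivation:
col 0: top cell = '.' → open
col 1: top cell = '.' → open
col 2: top cell = '.' → open
col 3: top cell = '.' → open
col 4: top cell = '.' → open
col 5: top cell = '.' → open
col 6: top cell = '.' → open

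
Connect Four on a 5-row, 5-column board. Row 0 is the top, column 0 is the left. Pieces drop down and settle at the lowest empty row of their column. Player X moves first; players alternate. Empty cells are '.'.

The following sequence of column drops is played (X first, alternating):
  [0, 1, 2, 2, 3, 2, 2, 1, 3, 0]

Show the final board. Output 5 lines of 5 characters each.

Answer: .....
..X..
..O..
OOOX.
XOXX.

Derivation:
Move 1: X drops in col 0, lands at row 4
Move 2: O drops in col 1, lands at row 4
Move 3: X drops in col 2, lands at row 4
Move 4: O drops in col 2, lands at row 3
Move 5: X drops in col 3, lands at row 4
Move 6: O drops in col 2, lands at row 2
Move 7: X drops in col 2, lands at row 1
Move 8: O drops in col 1, lands at row 3
Move 9: X drops in col 3, lands at row 3
Move 10: O drops in col 0, lands at row 3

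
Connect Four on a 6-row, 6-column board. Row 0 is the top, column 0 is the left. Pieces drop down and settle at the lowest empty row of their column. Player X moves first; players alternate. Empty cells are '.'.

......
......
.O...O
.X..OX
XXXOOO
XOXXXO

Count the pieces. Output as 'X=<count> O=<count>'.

X=9 O=8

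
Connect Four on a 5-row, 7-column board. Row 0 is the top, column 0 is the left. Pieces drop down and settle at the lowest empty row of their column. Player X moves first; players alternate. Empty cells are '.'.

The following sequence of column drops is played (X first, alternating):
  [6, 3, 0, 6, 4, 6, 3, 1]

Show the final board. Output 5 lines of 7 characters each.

Answer: .......
.......
......O
...X..O
XO.OX.X

Derivation:
Move 1: X drops in col 6, lands at row 4
Move 2: O drops in col 3, lands at row 4
Move 3: X drops in col 0, lands at row 4
Move 4: O drops in col 6, lands at row 3
Move 5: X drops in col 4, lands at row 4
Move 6: O drops in col 6, lands at row 2
Move 7: X drops in col 3, lands at row 3
Move 8: O drops in col 1, lands at row 4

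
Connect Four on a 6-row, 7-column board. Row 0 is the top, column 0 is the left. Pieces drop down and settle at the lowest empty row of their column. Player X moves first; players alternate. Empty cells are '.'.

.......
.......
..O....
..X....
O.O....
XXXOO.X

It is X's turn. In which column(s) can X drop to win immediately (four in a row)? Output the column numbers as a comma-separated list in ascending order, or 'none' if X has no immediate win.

Answer: none

Derivation:
col 0: drop X → no win
col 1: drop X → no win
col 2: drop X → no win
col 3: drop X → no win
col 4: drop X → no win
col 5: drop X → no win
col 6: drop X → no win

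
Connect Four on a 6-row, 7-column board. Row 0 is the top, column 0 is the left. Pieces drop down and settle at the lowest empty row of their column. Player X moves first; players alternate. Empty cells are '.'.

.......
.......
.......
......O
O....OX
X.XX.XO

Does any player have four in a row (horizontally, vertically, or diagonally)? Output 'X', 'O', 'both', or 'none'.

none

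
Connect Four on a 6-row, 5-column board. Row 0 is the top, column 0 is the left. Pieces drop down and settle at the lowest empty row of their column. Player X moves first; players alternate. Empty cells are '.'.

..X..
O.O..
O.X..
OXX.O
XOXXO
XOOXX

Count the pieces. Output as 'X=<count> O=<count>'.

X=10 O=9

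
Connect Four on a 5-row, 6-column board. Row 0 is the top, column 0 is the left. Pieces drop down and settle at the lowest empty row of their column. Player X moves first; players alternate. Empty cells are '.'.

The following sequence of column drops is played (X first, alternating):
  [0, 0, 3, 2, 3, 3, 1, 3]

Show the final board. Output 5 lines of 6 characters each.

Answer: ......
...O..
...O..
O..X..
XXOX..

Derivation:
Move 1: X drops in col 0, lands at row 4
Move 2: O drops in col 0, lands at row 3
Move 3: X drops in col 3, lands at row 4
Move 4: O drops in col 2, lands at row 4
Move 5: X drops in col 3, lands at row 3
Move 6: O drops in col 3, lands at row 2
Move 7: X drops in col 1, lands at row 4
Move 8: O drops in col 3, lands at row 1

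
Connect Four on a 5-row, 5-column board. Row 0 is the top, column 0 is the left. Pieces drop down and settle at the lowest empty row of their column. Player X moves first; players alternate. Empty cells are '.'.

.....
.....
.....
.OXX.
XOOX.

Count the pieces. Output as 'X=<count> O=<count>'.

X=4 O=3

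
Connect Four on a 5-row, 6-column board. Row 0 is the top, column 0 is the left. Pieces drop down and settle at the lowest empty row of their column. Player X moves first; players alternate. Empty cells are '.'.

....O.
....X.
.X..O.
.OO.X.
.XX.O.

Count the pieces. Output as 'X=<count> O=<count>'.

X=5 O=5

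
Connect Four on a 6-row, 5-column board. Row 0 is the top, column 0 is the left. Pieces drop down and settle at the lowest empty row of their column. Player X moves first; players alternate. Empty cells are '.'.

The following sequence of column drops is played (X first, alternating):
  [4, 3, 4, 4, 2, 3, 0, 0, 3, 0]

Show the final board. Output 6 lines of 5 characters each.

Move 1: X drops in col 4, lands at row 5
Move 2: O drops in col 3, lands at row 5
Move 3: X drops in col 4, lands at row 4
Move 4: O drops in col 4, lands at row 3
Move 5: X drops in col 2, lands at row 5
Move 6: O drops in col 3, lands at row 4
Move 7: X drops in col 0, lands at row 5
Move 8: O drops in col 0, lands at row 4
Move 9: X drops in col 3, lands at row 3
Move 10: O drops in col 0, lands at row 3

Answer: .....
.....
.....
O..XO
O..OX
X.XOX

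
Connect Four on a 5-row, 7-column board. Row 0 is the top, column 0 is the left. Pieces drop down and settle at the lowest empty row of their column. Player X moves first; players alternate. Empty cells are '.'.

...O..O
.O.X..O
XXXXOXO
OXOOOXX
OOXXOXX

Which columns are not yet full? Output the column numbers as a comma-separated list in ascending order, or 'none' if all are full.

Answer: 0,1,2,4,5

Derivation:
col 0: top cell = '.' → open
col 1: top cell = '.' → open
col 2: top cell = '.' → open
col 3: top cell = 'O' → FULL
col 4: top cell = '.' → open
col 5: top cell = '.' → open
col 6: top cell = 'O' → FULL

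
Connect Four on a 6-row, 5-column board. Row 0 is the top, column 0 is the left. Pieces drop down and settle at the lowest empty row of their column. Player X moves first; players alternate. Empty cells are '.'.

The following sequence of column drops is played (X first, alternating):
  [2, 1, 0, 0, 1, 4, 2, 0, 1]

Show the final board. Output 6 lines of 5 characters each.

Move 1: X drops in col 2, lands at row 5
Move 2: O drops in col 1, lands at row 5
Move 3: X drops in col 0, lands at row 5
Move 4: O drops in col 0, lands at row 4
Move 5: X drops in col 1, lands at row 4
Move 6: O drops in col 4, lands at row 5
Move 7: X drops in col 2, lands at row 4
Move 8: O drops in col 0, lands at row 3
Move 9: X drops in col 1, lands at row 3

Answer: .....
.....
.....
OX...
OXX..
XOX.O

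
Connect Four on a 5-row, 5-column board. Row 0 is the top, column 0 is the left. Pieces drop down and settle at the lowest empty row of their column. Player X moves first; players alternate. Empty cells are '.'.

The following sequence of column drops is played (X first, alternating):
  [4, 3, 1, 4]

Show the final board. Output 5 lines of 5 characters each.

Answer: .....
.....
.....
....O
.X.OX

Derivation:
Move 1: X drops in col 4, lands at row 4
Move 2: O drops in col 3, lands at row 4
Move 3: X drops in col 1, lands at row 4
Move 4: O drops in col 4, lands at row 3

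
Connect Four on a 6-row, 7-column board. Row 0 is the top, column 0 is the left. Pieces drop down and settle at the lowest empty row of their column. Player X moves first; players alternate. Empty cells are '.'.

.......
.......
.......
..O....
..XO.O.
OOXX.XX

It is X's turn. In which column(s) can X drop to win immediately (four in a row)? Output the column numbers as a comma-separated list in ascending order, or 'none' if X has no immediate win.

Answer: 4

Derivation:
col 0: drop X → no win
col 1: drop X → no win
col 2: drop X → no win
col 3: drop X → no win
col 4: drop X → WIN!
col 5: drop X → no win
col 6: drop X → no win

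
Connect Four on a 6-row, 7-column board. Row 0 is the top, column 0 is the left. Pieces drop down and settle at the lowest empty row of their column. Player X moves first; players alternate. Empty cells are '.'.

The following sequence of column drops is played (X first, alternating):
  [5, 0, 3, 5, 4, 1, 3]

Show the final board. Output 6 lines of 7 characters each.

Answer: .......
.......
.......
.......
...X.O.
OO.XXX.

Derivation:
Move 1: X drops in col 5, lands at row 5
Move 2: O drops in col 0, lands at row 5
Move 3: X drops in col 3, lands at row 5
Move 4: O drops in col 5, lands at row 4
Move 5: X drops in col 4, lands at row 5
Move 6: O drops in col 1, lands at row 5
Move 7: X drops in col 3, lands at row 4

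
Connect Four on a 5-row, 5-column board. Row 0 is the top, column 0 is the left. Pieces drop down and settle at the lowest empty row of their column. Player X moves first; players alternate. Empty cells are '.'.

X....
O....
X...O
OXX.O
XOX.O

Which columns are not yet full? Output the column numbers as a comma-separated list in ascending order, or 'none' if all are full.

Answer: 1,2,3,4

Derivation:
col 0: top cell = 'X' → FULL
col 1: top cell = '.' → open
col 2: top cell = '.' → open
col 3: top cell = '.' → open
col 4: top cell = '.' → open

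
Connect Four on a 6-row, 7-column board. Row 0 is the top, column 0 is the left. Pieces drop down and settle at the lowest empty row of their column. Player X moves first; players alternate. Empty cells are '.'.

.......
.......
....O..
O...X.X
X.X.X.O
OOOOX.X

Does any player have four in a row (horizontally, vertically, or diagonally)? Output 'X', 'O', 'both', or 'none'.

O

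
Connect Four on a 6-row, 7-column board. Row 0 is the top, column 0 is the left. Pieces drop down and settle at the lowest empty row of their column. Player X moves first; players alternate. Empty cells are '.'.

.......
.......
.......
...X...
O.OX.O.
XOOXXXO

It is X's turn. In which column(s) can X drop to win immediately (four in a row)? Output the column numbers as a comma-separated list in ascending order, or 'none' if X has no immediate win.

Answer: 3

Derivation:
col 0: drop X → no win
col 1: drop X → no win
col 2: drop X → no win
col 3: drop X → WIN!
col 4: drop X → no win
col 5: drop X → no win
col 6: drop X → no win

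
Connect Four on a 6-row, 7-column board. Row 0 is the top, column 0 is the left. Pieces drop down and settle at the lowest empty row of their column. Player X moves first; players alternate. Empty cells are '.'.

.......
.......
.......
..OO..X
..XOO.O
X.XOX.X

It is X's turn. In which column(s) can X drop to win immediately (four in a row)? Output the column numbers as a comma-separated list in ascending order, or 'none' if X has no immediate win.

col 0: drop X → no win
col 1: drop X → no win
col 2: drop X → no win
col 3: drop X → no win
col 4: drop X → no win
col 5: drop X → no win
col 6: drop X → no win

Answer: none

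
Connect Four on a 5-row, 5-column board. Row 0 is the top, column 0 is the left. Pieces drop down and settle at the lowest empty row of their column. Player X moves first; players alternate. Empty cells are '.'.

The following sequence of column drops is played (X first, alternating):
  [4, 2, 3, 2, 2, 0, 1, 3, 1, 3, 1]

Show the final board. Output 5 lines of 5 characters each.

Answer: .....
.....
.XXO.
.XOO.
OXOXX

Derivation:
Move 1: X drops in col 4, lands at row 4
Move 2: O drops in col 2, lands at row 4
Move 3: X drops in col 3, lands at row 4
Move 4: O drops in col 2, lands at row 3
Move 5: X drops in col 2, lands at row 2
Move 6: O drops in col 0, lands at row 4
Move 7: X drops in col 1, lands at row 4
Move 8: O drops in col 3, lands at row 3
Move 9: X drops in col 1, lands at row 3
Move 10: O drops in col 3, lands at row 2
Move 11: X drops in col 1, lands at row 2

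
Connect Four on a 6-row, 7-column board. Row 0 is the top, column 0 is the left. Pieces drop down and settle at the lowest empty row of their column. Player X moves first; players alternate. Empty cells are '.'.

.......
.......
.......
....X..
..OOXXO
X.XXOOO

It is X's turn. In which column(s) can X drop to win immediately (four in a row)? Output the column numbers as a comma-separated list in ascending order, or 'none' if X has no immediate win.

col 0: drop X → no win
col 1: drop X → WIN!
col 2: drop X → no win
col 3: drop X → no win
col 4: drop X → no win
col 5: drop X → no win
col 6: drop X → no win

Answer: 1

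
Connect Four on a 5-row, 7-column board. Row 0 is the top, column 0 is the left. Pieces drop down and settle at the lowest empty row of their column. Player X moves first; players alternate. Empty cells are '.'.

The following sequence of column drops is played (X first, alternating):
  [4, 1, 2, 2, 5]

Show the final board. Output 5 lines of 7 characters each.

Move 1: X drops in col 4, lands at row 4
Move 2: O drops in col 1, lands at row 4
Move 3: X drops in col 2, lands at row 4
Move 4: O drops in col 2, lands at row 3
Move 5: X drops in col 5, lands at row 4

Answer: .......
.......
.......
..O....
.OX.XX.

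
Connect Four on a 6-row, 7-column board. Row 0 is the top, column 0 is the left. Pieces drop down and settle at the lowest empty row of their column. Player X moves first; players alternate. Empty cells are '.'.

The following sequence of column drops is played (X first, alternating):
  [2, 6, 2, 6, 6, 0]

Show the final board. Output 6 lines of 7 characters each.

Answer: .......
.......
.......
......X
..X...O
O.X...O

Derivation:
Move 1: X drops in col 2, lands at row 5
Move 2: O drops in col 6, lands at row 5
Move 3: X drops in col 2, lands at row 4
Move 4: O drops in col 6, lands at row 4
Move 5: X drops in col 6, lands at row 3
Move 6: O drops in col 0, lands at row 5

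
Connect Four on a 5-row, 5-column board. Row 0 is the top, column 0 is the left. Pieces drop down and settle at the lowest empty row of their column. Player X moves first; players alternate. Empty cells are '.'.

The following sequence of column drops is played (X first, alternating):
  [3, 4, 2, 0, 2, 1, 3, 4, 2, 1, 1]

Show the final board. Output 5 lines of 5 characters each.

Move 1: X drops in col 3, lands at row 4
Move 2: O drops in col 4, lands at row 4
Move 3: X drops in col 2, lands at row 4
Move 4: O drops in col 0, lands at row 4
Move 5: X drops in col 2, lands at row 3
Move 6: O drops in col 1, lands at row 4
Move 7: X drops in col 3, lands at row 3
Move 8: O drops in col 4, lands at row 3
Move 9: X drops in col 2, lands at row 2
Move 10: O drops in col 1, lands at row 3
Move 11: X drops in col 1, lands at row 2

Answer: .....
.....
.XX..
.OXXO
OOXXO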